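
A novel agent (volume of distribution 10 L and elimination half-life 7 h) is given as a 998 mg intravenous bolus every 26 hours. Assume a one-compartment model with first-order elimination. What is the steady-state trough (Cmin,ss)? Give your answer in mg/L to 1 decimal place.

8.2 mg/L

Over one 26-h interval, 26/7 ≈ 3.7143 half-lives elapse, leaving f ≈ 0.0762 of each dose.
At steady state, accumulation factor R = 1/(1 − e^(−kτ)) ≈ 1.0825.
Single-dose peak C₀ = D/Vd = 998/10 ≈ 99.800 mg/L.
Steady-state peak Cmax,ss = C₀·R ≈ 99.800 × 1.0825 ≈ 108.034 mg/L.
One interval later, Cmin,ss = Cmax,ss·e^(−kτ) ≈ 108.034 × 0.0762 ≈ 8.232 mg/L.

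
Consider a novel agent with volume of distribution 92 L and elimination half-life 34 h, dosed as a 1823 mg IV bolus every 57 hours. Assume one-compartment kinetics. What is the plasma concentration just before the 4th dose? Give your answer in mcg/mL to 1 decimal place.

8.7 mcg/mL

f = (1/2)^(τ/t½) = (1/2)^(57/34) ≈ 0.3128.
C₀ = D/Vd = 1823/92 ≈ 19.815 mcg/mL.
Before the 4th dose, 3 doses have been given. Superposition: Cmin = C₀·(f + f² + … + f^3).
≈ 19.815 × (0.3128 + 0.0978 + 0.0306) ≈ 19.815 × 0.4412 ≈ 8.742 mcg/mL.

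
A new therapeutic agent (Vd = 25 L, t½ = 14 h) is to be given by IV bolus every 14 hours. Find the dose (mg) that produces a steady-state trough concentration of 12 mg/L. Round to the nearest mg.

τ/t½ = 14/14 ≈ 1, so f = (1/2)^(14/14) ≈ 0.500000.
Cmin,ss = (D/Vd)·f/(1−f), so D = Cmin,ss·Vd·(1−f)/f.
D = 12 × 25 × (1−f)/f ≈ 12 × 25 × 1.00000 ≈ 300.00 mg.

300 mg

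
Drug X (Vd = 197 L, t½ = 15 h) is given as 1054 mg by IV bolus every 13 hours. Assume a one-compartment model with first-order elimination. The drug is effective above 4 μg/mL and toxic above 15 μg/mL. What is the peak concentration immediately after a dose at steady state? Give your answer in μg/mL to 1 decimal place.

k = ln2/t½ = ln2/15 ≈ 0.046210 h⁻¹; fraction remaining f = e^(−kτ) = e^(−0.046210×13) ≈ 0.5484.
At steady state, accumulation factor R = 1/(1 − e^(−kτ)) ≈ 2.2143.
Each bolus raises the concentration by D/Vd = 1054/197 ≈ 5.350 μg/mL.
Steady-state peak Cmax,ss = C₀·R ≈ 5.350 × 2.2143 ≈ 11.847 μg/mL.
Peak 11.8 μg/mL vs MTC 15 μg/mL: below toxic threshold.

11.8 μg/mL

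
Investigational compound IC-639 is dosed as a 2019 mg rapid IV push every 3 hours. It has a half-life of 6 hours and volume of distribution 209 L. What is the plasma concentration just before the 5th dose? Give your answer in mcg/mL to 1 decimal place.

17.5 mcg/mL

f = (1/2)^(τ/t½) = (1/2)^(3/6) ≈ 0.7071.
C₀ = D/Vd = 2019/209 ≈ 9.660 mcg/mL.
Before the 5th dose, 4 doses have been given. Superposition: Cmin = C₀·(f + f² + … + f^4).
≈ 9.660 × (0.7071 + 0.5000 + 0.3535 + 0.2500) ≈ 9.660 × 1.8106 ≈ 17.490 mcg/mL.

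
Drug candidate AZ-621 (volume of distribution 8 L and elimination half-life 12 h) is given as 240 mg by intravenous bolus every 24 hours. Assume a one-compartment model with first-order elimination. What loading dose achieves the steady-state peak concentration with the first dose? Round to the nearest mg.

320 mg

f = (1/2)^(24/12) ≈ 0.250000; accumulation ratio R = 1/(1−f) ≈ 1.33333.
Loading dose to hit Cmax,ss on first dose: D_load = D_maint·R ≈ 240 × 1.33333 ≈ 320.00 mg.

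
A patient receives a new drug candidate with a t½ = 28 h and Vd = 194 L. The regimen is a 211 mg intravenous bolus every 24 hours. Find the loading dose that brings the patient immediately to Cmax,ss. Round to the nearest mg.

471 mg

f = (1/2)^(24/28) ≈ 0.552045; accumulation ratio R = 1/(1−f) ≈ 2.23237.
Loading dose to hit Cmax,ss on first dose: D_load = D_maint·R ≈ 211 × 2.23237 ≈ 471.03 mg.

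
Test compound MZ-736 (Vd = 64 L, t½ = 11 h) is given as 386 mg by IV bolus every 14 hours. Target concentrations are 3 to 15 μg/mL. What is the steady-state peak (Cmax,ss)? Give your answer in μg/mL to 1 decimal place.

10.3 μg/mL

Over one 14-h interval, 14/11 ≈ 1.2727 half-lives elapse, leaving f ≈ 0.4139 of each dose.
Accumulation ratio R = 1/(1 − f) ≈ 1/0.5861 ≈ 1.7062.
Each bolus raises the concentration by D/Vd = 386/64 ≈ 6.031 μg/mL.
Steady-state peak Cmax,ss = C₀·R ≈ 6.031 × 1.7062 ≈ 10.290 μg/mL.
Peak 10.3 μg/mL vs MTC 15 μg/mL: below toxic threshold.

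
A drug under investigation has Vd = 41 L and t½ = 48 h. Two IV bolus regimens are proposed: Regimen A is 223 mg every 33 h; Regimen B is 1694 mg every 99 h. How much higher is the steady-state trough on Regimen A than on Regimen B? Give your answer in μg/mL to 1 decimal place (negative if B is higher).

-4.1 μg/mL

Regimen A: f = (1/2)^(33/48) ≈ 0.6209; Cmin,ss = (223/41)·f/(1−f) ≈ 8.908 μg/mL.
Regimen B: f = (1/2)^(99/48) ≈ 0.2394; Cmin,ss = (1694/41)·f/(1−f) ≈ 13.005 μg/mL.
Difference ≈ 8.908 − 13.005 ≈ -4.097 μg/mL.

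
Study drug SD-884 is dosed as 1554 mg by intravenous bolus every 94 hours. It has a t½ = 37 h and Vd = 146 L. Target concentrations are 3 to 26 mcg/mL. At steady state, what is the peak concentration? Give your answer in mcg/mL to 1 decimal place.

τ/t½ = 94/37 ≈ 2.5405, so fraction remaining f = (1/2)^(94/37) ≈ 0.1719.
At steady state, accumulation factor R = 1/(1 − e^(−kτ)) ≈ 1.2076.
Each bolus raises the concentration by D/Vd = 1554/146 ≈ 10.644 mcg/mL.
Steady-state peak Cmax,ss = C₀·R ≈ 10.644 × 1.2076 ≈ 12.854 mcg/mL.
Peak 12.9 mcg/mL vs MTC 26 mcg/mL: below toxic threshold.

12.9 mcg/mL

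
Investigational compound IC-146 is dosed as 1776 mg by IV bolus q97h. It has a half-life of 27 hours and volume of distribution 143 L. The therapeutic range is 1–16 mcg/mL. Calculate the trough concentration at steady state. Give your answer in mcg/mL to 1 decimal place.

k = ln2/t½ = ln2/27 ≈ 0.025672 h⁻¹; fraction remaining f = e^(−kτ) = e^(−0.025672×97) ≈ 0.0829.
At steady state, accumulation factor R = 1/(1 − e^(−kτ)) ≈ 1.0904.
Each bolus raises the concentration by D/Vd = 1776/143 ≈ 12.420 mcg/mL.
Cmax,ss = C₀/(1 − f) ≈ 12.420/0.9171 ≈ 13.543 mcg/mL.
One interval later, Cmin,ss = Cmax,ss·e^(−kτ) ≈ 13.543 × 0.0829 ≈ 1.123 mcg/mL.
Trough 1.1 mcg/mL vs MEC 1 mcg/mL: adequate.

1.1 mcg/mL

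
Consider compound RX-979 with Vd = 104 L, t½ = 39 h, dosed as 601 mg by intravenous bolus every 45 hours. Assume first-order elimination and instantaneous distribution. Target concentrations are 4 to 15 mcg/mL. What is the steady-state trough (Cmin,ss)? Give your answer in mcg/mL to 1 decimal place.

Over one 45-h interval, 45/39 ≈ 1.1538 half-lives elapse, leaving f ≈ 0.4494 of each dose.
Accumulation ratio R = 1/(1 − f) ≈ 1/0.5506 ≈ 1.8162.
Each bolus raises the concentration by D/Vd = 601/104 ≈ 5.779 mcg/mL.
Steady-state peak Cmax,ss = C₀·R ≈ 5.779 × 1.8162 ≈ 10.496 mcg/mL.
One interval later, Cmin,ss = Cmax,ss·e^(−kτ) ≈ 10.496 × 0.4494 ≈ 4.717 mcg/mL.
Trough 4.7 mcg/mL vs MEC 4 mcg/mL: adequate.

4.7 mcg/mL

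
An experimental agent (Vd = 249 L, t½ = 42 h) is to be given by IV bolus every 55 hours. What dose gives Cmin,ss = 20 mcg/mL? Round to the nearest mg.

7363 mg

τ/t½ = 55/42 ≈ 1.3095, so f = (1/2)^(55/42) ≈ 0.403454.
Cmin,ss = (D/Vd)·f/(1−f), so D = Cmin,ss·Vd·(1−f)/f.
D = 20 × 249 × (1−f)/f ≈ 20 × 249 × 1.47860 ≈ 7363.43 mg.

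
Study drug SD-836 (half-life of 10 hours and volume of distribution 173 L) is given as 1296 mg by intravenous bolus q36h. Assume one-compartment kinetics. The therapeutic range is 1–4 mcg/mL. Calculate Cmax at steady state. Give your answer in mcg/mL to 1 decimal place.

8.2 mcg/mL

k = ln2/t½ = ln2/10 ≈ 0.069315 h⁻¹; fraction remaining f = e^(−kτ) = e^(−0.069315×36) ≈ 0.0825.
Accumulation ratio R = 1/(1 − f) ≈ 1/0.9175 ≈ 1.0899.
Single-dose peak C₀ = D/Vd = 1296/173 ≈ 7.491 mcg/mL.
Cmax,ss = C₀/(1 − f) ≈ 7.491/0.9175 ≈ 8.165 mcg/mL.
Peak 8.2 mcg/mL vs MTC 4 mcg/mL: exceeds toxic threshold.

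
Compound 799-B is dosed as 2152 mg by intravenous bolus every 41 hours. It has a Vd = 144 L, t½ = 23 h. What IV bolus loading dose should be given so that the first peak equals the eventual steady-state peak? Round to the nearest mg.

3034 mg

f = (1/2)^(41/23) ≈ 0.290657; accumulation ratio R = 1/(1−f) ≈ 1.40976.
Loading dose to hit Cmax,ss on first dose: D_load = D_maint·R ≈ 2152 × 1.40976 ≈ 3033.80 mg.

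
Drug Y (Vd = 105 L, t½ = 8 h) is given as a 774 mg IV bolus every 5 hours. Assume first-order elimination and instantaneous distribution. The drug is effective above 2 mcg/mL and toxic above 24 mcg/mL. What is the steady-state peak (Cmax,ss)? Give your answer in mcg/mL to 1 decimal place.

τ/t½ = 5/8 ≈ 0.625, so fraction remaining f = (1/2)^(5/8) ≈ 0.6484.
Accumulation ratio R = 1/(1 − f) ≈ 1/0.3516 ≈ 2.8441.
Each bolus raises the concentration by D/Vd = 774/105 ≈ 7.371 mcg/mL.
Cmax,ss = C₀/(1 − f) ≈ 7.371/0.3516 ≈ 20.964 mcg/mL.
Peak 21.0 mcg/mL vs MTC 24 mcg/mL: below toxic threshold.

21.0 mcg/mL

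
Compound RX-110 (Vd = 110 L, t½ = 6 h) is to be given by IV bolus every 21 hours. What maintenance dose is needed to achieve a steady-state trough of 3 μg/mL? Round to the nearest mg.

τ/t½ = 21/6 ≈ 3.5, so f = (1/2)^(21/6) ≈ 0.088388.
Cmin,ss = (D/Vd)·f/(1−f), so D = Cmin,ss·Vd·(1−f)/f.
D = 3 × 110 × (1−f)/f ≈ 3 × 110 × 10.31375 ≈ 3403.54 mg.

3404 mg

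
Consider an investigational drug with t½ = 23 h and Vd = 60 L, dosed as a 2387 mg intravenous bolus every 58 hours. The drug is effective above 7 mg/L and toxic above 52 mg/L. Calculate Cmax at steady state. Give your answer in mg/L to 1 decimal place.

k = ln2/t½ = ln2/23 ≈ 0.030137 h⁻¹; fraction remaining f = e^(−kτ) = e^(−0.030137×58) ≈ 0.1741.
Accumulation ratio R = 1/(1 − f) ≈ 1/0.8259 ≈ 1.2108.
Each bolus raises the concentration by D/Vd = 2387/60 ≈ 39.783 mg/L.
Steady-state peak Cmax,ss = C₀·R ≈ 39.783 × 1.2108 ≈ 48.169 mg/L.
Peak 48.2 mg/L vs MTC 52 mg/L: below toxic threshold.

48.2 mg/L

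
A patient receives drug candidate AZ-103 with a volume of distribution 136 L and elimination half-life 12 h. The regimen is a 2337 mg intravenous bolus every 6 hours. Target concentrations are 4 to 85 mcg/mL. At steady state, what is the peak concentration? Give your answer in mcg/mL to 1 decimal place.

Over one 6-h interval, 6/12 ≈ 0.5 half-lives elapse, leaving f ≈ 0.7071 of each dose.
At steady state, accumulation factor R = 1/(1 − e^(−kτ)) ≈ 3.4141.
Single-dose peak C₀ = D/Vd = 2337/136 ≈ 17.184 mcg/mL.
Steady-state peak Cmax,ss = C₀·R ≈ 17.184 × 3.4141 ≈ 58.668 mcg/mL.
Peak 58.7 mcg/mL vs MTC 85 mcg/mL: below toxic threshold.

58.7 mcg/mL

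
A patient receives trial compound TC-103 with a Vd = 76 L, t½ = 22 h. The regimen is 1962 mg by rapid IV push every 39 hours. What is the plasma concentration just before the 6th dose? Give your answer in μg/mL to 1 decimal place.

f = (1/2)^(τ/t½) = (1/2)^(39/22) ≈ 0.2927.
C₀ = D/Vd = 1962/76 ≈ 25.816 μg/mL.
Before the 6th dose, 5 doses have been given. Superposition: Cmin = C₀·(f + f² + … + f^5).
≈ 25.816 × (0.2927 + 0.0857 + 0.0251 + 0.0073 + 0.0021) ≈ 25.816 × 0.4129 ≈ 10.659 μg/mL.

10.7 μg/mL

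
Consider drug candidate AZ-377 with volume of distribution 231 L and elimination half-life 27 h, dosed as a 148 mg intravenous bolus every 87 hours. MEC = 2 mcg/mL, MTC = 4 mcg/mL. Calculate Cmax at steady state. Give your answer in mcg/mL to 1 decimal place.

0.7 mcg/mL

τ/t½ = 87/27 ≈ 3.2222, so fraction remaining f = (1/2)^(87/27) ≈ 0.1072.
Accumulation ratio R = 1/(1 − f) ≈ 1/0.8928 ≈ 1.1201.
Each bolus raises the concentration by D/Vd = 148/231 ≈ 0.641 mcg/mL.
Steady-state peak Cmax,ss = C₀·R ≈ 0.641 × 1.1201 ≈ 0.718 mcg/mL.
Peak 0.7 mcg/mL vs MTC 4 mcg/mL: below toxic threshold.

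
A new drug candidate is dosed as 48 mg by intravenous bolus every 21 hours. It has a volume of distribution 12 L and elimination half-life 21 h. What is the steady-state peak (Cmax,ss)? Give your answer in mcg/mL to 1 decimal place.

8.0 mcg/mL

The dosing interval is 1 half-life, so f = 2^(−1) = 0.5.
At steady state, R = 1/(1 − 0.5) = 2/1.
Single-dose peak C₀ = D/Vd = 48/12 = 4 mcg/mL.
Steady-state peak Cmax,ss = C₀·R = 4 × 2/1 ≈ 8.000 mcg/mL.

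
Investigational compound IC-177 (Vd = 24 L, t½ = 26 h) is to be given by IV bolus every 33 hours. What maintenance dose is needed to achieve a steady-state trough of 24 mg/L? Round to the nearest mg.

τ/t½ = 33/26 ≈ 1.2692, so f = (1/2)^(33/26) ≈ 0.414881.
Cmin,ss = (D/Vd)·f/(1−f), so D = Cmin,ss·Vd·(1−f)/f.
D = 24 × 24 × (1−f)/f ≈ 24 × 24 × 1.41033 ≈ 812.35 mg.

812 mg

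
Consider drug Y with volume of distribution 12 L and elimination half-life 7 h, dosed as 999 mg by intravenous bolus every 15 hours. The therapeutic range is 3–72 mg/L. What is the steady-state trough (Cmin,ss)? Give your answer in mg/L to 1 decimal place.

τ/t½ = 15/7 ≈ 2.1429, so fraction remaining f = (1/2)^(15/7) ≈ 0.2264.
Accumulation ratio R = 1/(1 − f) ≈ 1/0.7736 ≈ 1.2927.
Single-dose peak C₀ = D/Vd = 999/12 ≈ 83.250 mg/L.
Steady-state peak Cmax,ss = C₀·R ≈ 83.250 × 1.2927 ≈ 107.617 mg/L.
Steady-state trough Cmin,ss = Cmax,ss·f ≈ 107.617 × 0.2264 ≈ 24.364 mg/L.
Trough 24.4 mg/L vs MEC 3 mg/L: adequate.

24.4 mg/L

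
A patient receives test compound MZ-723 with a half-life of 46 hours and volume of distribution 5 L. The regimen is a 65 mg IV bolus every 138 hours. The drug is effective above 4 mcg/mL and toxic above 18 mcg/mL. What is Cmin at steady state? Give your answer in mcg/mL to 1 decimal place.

The dosing interval is 3 half-lives, so f = 2^(−3) = 0.125.
At steady state, R = 1/(1 − 0.125) = 8/7.
Single-dose peak C₀ = D/Vd = 65/5 = 13 mcg/mL.
Steady-state peak Cmax,ss = C₀·R = 13 × 8/7 ≈ 14.857 mcg/mL.
Steady-state trough Cmin,ss = Cmax,ss·f ≈ 14.857 × 0.125 ≈ 1.857 mcg/mL.
Trough 1.9 mcg/mL vs MEC 4 mcg/mL: subtherapeutic.

1.9 mcg/mL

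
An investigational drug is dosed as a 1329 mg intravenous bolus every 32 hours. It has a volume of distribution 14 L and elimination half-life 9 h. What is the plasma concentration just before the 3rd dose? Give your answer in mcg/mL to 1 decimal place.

f = (1/2)^(τ/t½) = (1/2)^(32/9) ≈ 0.0850.
C₀ = D/Vd = 1329/14 ≈ 94.929 mcg/mL.
Before the 3rd dose, 2 doses have been given. Superposition: Cmin = C₀·(f + f²).
≈ 94.929 × (0.0850 + 0.0072) ≈ 94.929 × 0.0922 ≈ 8.752 mcg/mL.

8.8 mcg/mL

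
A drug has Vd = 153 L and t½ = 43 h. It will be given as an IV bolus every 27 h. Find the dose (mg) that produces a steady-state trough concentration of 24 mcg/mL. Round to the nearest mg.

2002 mg

τ/t½ = 27/43 ≈ 0.62791, so f = (1/2)^(27/43) ≈ 0.647115.
Cmin,ss = (D/Vd)·f/(1−f), so D = Cmin,ss·Vd·(1−f)/f.
D = 24 × 153 × (1−f)/f ≈ 24 × 153 × 0.54532 ≈ 2002.42 mg.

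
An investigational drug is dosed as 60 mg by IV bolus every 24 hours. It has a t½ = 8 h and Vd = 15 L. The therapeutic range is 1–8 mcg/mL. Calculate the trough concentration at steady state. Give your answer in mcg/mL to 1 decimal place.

0.6 mcg/mL

τ = 24 h = 3 half-lives, so f = (1/2)^3 = 0.125.
At steady state, R = 1/(1 − 0.125) = 8/7.
Single-dose peak C₀ = D/Vd = 60/15 = 4 mcg/mL.
Steady-state peak Cmax,ss = C₀·R = 4 × 8/7 ≈ 4.571 mcg/mL.
Steady-state trough Cmin,ss = Cmax,ss·f ≈ 4.571 × 0.125 ≈ 0.571 mcg/mL.
Trough 0.6 mcg/mL vs MEC 1 mcg/mL: subtherapeutic.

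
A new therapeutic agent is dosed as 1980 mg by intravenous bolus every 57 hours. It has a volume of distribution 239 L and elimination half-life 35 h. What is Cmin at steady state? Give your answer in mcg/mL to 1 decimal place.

τ/t½ = 57/35 ≈ 1.6286, so fraction remaining f = (1/2)^(57/35) ≈ 0.3234.
At steady state, accumulation factor R = 1/(1 − e^(−kτ)) ≈ 1.4780.
Each bolus raises the concentration by D/Vd = 1980/239 ≈ 8.285 mcg/mL.
Cmax,ss = C₀/(1 − f) ≈ 8.285/0.6766 ≈ 12.245 mcg/mL.
Steady-state trough Cmin,ss = Cmax,ss·f ≈ 12.245 × 0.3234 ≈ 3.960 mcg/mL.

4.0 mcg/mL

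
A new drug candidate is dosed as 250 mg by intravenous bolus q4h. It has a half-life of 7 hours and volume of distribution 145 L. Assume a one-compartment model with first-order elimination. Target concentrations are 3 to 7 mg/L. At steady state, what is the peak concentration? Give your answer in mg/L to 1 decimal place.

k = ln2/t½ = ln2/7 ≈ 0.099021 h⁻¹; fraction remaining f = e^(−kτ) = e^(−0.099021×4) ≈ 0.6730.
Accumulation ratio R = 1/(1 − f) ≈ 1/0.3270 ≈ 3.0581.
Each bolus raises the concentration by D/Vd = 250/145 ≈ 1.724 mg/L.
Steady-state peak Cmax,ss = C₀·R ≈ 1.724 × 3.0581 ≈ 5.272 mg/L.
Peak 5.3 mg/L vs MTC 7 mg/L: below toxic threshold.

5.3 mg/L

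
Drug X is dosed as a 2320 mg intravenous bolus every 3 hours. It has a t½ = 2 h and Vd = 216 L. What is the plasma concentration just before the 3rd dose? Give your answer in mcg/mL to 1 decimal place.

5.1 mcg/mL

f = (1/2)^(τ/t½) = (1/2)^(3/2) ≈ 0.3536.
C₀ = D/Vd = 2320/216 ≈ 10.741 mcg/mL.
Before the 3rd dose, 2 doses have been given. Superposition: Cmin = C₀·(f + f²).
≈ 10.741 × (0.3536 + 0.1250) ≈ 10.741 × 0.4786 ≈ 5.141 mcg/mL.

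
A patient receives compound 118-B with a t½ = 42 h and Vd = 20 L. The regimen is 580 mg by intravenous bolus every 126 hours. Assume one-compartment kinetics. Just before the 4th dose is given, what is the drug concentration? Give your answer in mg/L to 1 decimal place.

f = (1/2)^(τ/t½) = (1/2)^(126/42) ≈ 0.1250.
C₀ = D/Vd = 580/20 ≈ 29.000 mg/L.
Before the 4th dose, 3 doses have been given. Superposition: Cmin = C₀·(f + f² + … + f^3).
≈ 29.000 × (0.1250 + 0.0156 + 0.0020) ≈ 29.000 × 0.1426 ≈ 4.135 mg/L.

4.1 mg/L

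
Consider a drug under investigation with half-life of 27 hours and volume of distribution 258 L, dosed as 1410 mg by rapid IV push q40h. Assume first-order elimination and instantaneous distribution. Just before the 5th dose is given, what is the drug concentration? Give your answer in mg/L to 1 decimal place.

3.0 mg/L

f = (1/2)^(τ/t½) = (1/2)^(40/27) ≈ 0.3581.
C₀ = D/Vd = 1410/258 ≈ 5.465 mg/L.
Before the 5th dose, 4 doses have been given. Superposition: Cmin = C₀·(f + f² + … + f^4).
≈ 5.465 × (0.3581 + 0.1282 + 0.0459 + 0.0164) ≈ 5.465 × 0.5486 ≈ 2.998 mg/L.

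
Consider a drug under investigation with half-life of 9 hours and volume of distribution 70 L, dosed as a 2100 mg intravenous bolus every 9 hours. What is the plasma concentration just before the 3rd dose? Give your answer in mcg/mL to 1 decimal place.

22.5 mcg/mL

f = (1/2)^(τ/t½) = (1/2)^(9/9) ≈ 0.5000.
C₀ = D/Vd = 2100/70 ≈ 30.000 mcg/mL.
Before the 3rd dose, 2 doses have been given. Superposition: Cmin = C₀·(f + f²).
≈ 30.000 × (0.5000 + 0.2500) ≈ 30.000 × 0.7500 ≈ 22.500 mcg/mL.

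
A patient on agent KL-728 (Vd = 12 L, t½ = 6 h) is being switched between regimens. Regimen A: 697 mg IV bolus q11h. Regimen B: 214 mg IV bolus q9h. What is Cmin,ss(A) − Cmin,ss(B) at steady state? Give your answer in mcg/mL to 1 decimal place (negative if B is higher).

Regimen A: f = (1/2)^(11/6) ≈ 0.2806; Cmin,ss = (697/12)·f/(1−f) ≈ 22.655 mcg/mL.
Regimen B: f = (1/2)^(9/6) ≈ 0.3536; Cmin,ss = (214/12)·f/(1−f) ≈ 9.755 mcg/mL.
Difference ≈ 22.655 − 9.755 ≈ 12.900 mcg/mL.

12.9 mcg/mL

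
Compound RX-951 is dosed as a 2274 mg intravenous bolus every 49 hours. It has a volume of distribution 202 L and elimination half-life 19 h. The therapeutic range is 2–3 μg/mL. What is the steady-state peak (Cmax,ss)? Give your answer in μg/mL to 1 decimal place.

Over one 49-h interval, 49/19 ≈ 2.5789 half-lives elapse, leaving f ≈ 0.1674 of each dose.
At steady state, accumulation factor R = 1/(1 − e^(−kτ)) ≈ 1.2011.
Each bolus raises the concentration by D/Vd = 2274/202 ≈ 11.257 μg/mL.
Steady-state peak Cmax,ss = C₀·R ≈ 11.257 × 1.2011 ≈ 13.521 μg/mL.
Peak 13.5 μg/mL vs MTC 3 μg/mL: exceeds toxic threshold.

13.5 μg/mL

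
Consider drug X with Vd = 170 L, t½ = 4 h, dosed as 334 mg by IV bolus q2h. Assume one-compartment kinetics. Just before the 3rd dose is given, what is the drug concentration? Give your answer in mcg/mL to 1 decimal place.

f = (1/2)^(τ/t½) = (1/2)^(2/4) ≈ 0.7071.
C₀ = D/Vd = 334/170 ≈ 1.965 mcg/mL.
Before the 3rd dose, 2 doses have been given. Superposition: Cmin = C₀·(f + f²).
≈ 1.965 × (0.7071 + 0.5000) ≈ 1.965 × 1.2071 ≈ 2.372 mcg/mL.

2.4 mcg/mL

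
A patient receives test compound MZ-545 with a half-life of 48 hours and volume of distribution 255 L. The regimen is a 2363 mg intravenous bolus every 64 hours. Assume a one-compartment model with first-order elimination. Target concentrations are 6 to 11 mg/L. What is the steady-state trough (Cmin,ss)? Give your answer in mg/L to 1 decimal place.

Over one 64-h interval, 64/48 ≈ 1.3333 half-lives elapse, leaving f ≈ 0.3969 of each dose.
Accumulation ratio R = 1/(1 − f) ≈ 1/0.6031 ≈ 1.6581.
Each bolus raises the concentration by D/Vd = 2363/255 ≈ 9.267 mg/L.
Steady-state peak Cmax,ss = C₀·R ≈ 9.267 × 1.6581 ≈ 15.366 mg/L.
Steady-state trough Cmin,ss = Cmax,ss·f ≈ 15.366 × 0.3969 ≈ 6.099 mg/L.
Trough 6.1 mg/L vs MEC 6 mg/L: adequate.

6.1 mg/L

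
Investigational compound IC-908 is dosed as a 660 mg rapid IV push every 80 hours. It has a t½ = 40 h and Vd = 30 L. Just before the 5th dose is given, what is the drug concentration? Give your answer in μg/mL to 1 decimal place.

f = (1/2)^(τ/t½) = (1/2)^(80/40) ≈ 0.2500.
C₀ = D/Vd = 660/30 ≈ 22.000 μg/mL.
Before the 5th dose, 4 doses have been given. Superposition: Cmin = C₀·(f + f² + … + f^4).
≈ 22.000 × (0.2500 + 0.0625 + 0.0156 + 0.0039) ≈ 22.000 × 0.3320 ≈ 7.304 μg/mL.

7.3 μg/mL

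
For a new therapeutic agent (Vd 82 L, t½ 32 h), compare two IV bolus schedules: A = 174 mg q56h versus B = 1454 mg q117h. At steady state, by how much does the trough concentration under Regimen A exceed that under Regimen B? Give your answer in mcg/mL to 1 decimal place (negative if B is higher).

Regimen A: f = (1/2)^(56/32) ≈ 0.2973; Cmin,ss = (174/82)·f/(1−f) ≈ 0.898 mcg/mL.
Regimen B: f = (1/2)^(117/32) ≈ 0.0793; Cmin,ss = (1454/82)·f/(1−f) ≈ 1.527 mcg/mL.
Difference ≈ 0.898 − 1.527 ≈ -0.629 mcg/mL.

-0.6 mcg/mL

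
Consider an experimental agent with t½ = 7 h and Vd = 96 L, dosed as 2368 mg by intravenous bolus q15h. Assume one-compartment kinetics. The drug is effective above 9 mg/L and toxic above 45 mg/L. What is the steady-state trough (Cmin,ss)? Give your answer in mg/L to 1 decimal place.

Over one 15-h interval, 15/7 ≈ 2.1429 half-lives elapse, leaving f ≈ 0.2264 of each dose.
Accumulation ratio R = 1/(1 − f) ≈ 1/0.7736 ≈ 1.2927.
Single-dose peak C₀ = D/Vd = 2368/96 ≈ 24.667 mg/L.
Cmax,ss = C₀/(1 − f) ≈ 24.667/0.7736 ≈ 31.886 mg/L.
Steady-state trough Cmin,ss = Cmax,ss·f ≈ 31.886 × 0.2264 ≈ 7.219 mg/L.
Trough 7.2 mg/L vs MEC 9 mg/L: subtherapeutic.

7.2 mg/L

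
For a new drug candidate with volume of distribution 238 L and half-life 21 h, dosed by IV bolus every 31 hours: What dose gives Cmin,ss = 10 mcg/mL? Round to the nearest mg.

τ/t½ = 31/21 ≈ 1.4762, so f = (1/2)^(31/21) ≈ 0.359437.
Cmin,ss = (D/Vd)·f/(1−f), so D = Cmin,ss·Vd·(1−f)/f.
D = 10 × 238 × (1−f)/f ≈ 10 × 238 × 1.78213 ≈ 4241.47 mg.

4241 mg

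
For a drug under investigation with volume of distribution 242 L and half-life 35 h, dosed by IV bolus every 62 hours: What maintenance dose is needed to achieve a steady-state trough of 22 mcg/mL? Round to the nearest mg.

12852 mg

τ/t½ = 62/35 ≈ 1.7714, so f = (1/2)^(62/35) ≈ 0.292919.
Cmin,ss = (D/Vd)·f/(1−f), so D = Cmin,ss·Vd·(1−f)/f.
D = 22 × 242 × (1−f)/f ≈ 22 × 242 × 2.41391 ≈ 12851.66 mg.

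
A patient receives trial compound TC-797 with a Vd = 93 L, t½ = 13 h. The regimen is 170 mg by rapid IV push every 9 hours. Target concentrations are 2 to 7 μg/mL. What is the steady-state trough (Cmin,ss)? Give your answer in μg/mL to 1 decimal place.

Over one 9-h interval, 9/13 ≈ 0.69231 half-lives elapse, leaving f ≈ 0.6189 of each dose.
Accumulation ratio R = 1/(1 − f) ≈ 1/0.3811 ≈ 2.6240.
Single-dose peak C₀ = D/Vd = 170/93 ≈ 1.828 μg/mL.
Steady-state peak Cmax,ss = C₀·R ≈ 1.828 × 2.6240 ≈ 4.797 μg/mL.
Steady-state trough Cmin,ss = Cmax,ss·f ≈ 4.797 × 0.6189 ≈ 2.969 μg/mL.
Trough 3.0 μg/mL vs MEC 2 μg/mL: adequate.

3.0 μg/mL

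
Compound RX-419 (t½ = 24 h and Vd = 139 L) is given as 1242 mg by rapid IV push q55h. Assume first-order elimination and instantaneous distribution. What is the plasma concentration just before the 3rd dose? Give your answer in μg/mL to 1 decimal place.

2.2 μg/mL

f = (1/2)^(τ/t½) = (1/2)^(55/24) ≈ 0.2042.
C₀ = D/Vd = 1242/139 ≈ 8.935 μg/mL.
Before the 3rd dose, 2 doses have been given. Superposition: Cmin = C₀·(f + f²).
≈ 8.935 × (0.2042 + 0.0417) ≈ 8.935 × 0.2459 ≈ 2.197 μg/mL.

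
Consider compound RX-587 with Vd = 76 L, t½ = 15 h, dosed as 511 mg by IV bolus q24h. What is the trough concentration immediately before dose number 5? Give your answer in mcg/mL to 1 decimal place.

f = (1/2)^(τ/t½) = (1/2)^(24/15) ≈ 0.3299.
C₀ = D/Vd = 511/76 ≈ 6.724 mcg/mL.
Before the 5th dose, 4 doses have been given. Superposition: Cmin = C₀·(f + f² + … + f^4).
≈ 6.724 × (0.3299 + 0.1088 + 0.0359 + 0.0118) ≈ 6.724 × 0.4864 ≈ 3.271 mcg/mL.

3.3 mcg/mL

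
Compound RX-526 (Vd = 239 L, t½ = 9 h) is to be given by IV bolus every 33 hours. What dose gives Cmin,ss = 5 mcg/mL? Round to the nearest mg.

13981 mg

τ/t½ = 33/9 ≈ 3.6667, so f = (1/2)^(33/9) ≈ 0.078745.
Cmin,ss = (D/Vd)·f/(1−f), so D = Cmin,ss·Vd·(1−f)/f.
D = 5 × 239 × (1−f)/f ≈ 5 × 239 × 11.69922 ≈ 13980.57 mg.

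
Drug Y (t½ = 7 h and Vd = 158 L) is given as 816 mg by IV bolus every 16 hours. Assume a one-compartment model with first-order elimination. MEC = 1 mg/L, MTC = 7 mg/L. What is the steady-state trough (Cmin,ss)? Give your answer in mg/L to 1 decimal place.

k = ln2/t½ = ln2/7 ≈ 0.099021 h⁻¹; fraction remaining f = e^(−kτ) = e^(−0.099021×16) ≈ 0.2051.
Accumulation ratio R = 1/(1 − f) ≈ 1/0.7949 ≈ 1.2580.
Each bolus raises the concentration by D/Vd = 816/158 ≈ 5.165 mg/L.
Steady-state peak Cmax,ss = C₀·R ≈ 5.165 × 1.2580 ≈ 6.498 mg/L.
Steady-state trough Cmin,ss = Cmax,ss·f ≈ 6.498 × 0.2051 ≈ 1.333 mg/L.
Trough 1.3 mg/L vs MEC 1 mg/L: adequate.

1.3 mg/L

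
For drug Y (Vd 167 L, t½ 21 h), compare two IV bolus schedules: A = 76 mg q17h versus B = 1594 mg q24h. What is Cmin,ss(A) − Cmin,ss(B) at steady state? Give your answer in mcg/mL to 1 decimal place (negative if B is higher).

Regimen A: f = (1/2)^(17/21) ≈ 0.5706; Cmin,ss = (76/167)·f/(1−f) ≈ 0.605 mcg/mL.
Regimen B: f = (1/2)^(24/21) ≈ 0.4529; Cmin,ss = (1594/167)·f/(1−f) ≈ 7.901 mcg/mL.
Difference ≈ 0.605 − 7.901 ≈ -7.296 mcg/mL.

-7.3 mcg/mL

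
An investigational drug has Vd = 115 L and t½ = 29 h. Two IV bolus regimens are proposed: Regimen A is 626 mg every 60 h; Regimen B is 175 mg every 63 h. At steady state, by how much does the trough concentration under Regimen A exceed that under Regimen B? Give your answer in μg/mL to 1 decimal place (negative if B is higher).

Regimen A: f = (1/2)^(60/29) ≈ 0.2383; Cmin,ss = (626/115)·f/(1−f) ≈ 1.703 μg/mL.
Regimen B: f = (1/2)^(63/29) ≈ 0.2218; Cmin,ss = (175/115)·f/(1−f) ≈ 0.434 μg/mL.
Difference ≈ 1.703 − 0.434 ≈ 1.269 μg/mL.

1.3 μg/mL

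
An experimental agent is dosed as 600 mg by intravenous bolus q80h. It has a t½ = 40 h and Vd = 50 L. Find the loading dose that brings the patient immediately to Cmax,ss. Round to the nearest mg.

f = (1/2)^(80/40) ≈ 0.250000; accumulation ratio R = 1/(1−f) ≈ 1.33333.
Loading dose to hit Cmax,ss on first dose: D_load = D_maint·R ≈ 600 × 1.33333 ≈ 800.00 mg.

800 mg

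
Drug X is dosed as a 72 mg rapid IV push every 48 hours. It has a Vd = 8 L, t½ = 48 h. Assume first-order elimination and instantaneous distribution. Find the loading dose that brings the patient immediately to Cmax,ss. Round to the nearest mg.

f = (1/2)^(48/48) ≈ 0.500000; accumulation ratio R = 1/(1−f) ≈ 2.00000.
Loading dose to hit Cmax,ss on first dose: D_load = D_maint·R ≈ 72 × 2.00000 ≈ 144.00 mg.

144 mg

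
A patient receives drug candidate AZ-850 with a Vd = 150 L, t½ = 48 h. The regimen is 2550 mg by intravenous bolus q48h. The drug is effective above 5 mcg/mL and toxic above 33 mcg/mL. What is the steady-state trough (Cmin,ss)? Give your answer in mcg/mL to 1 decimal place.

The dosing interval is 1 half-life, so f = 2^(−1) = 0.5.
Accumulation ratio R = 1/(1 − f) = 1/0.5 = 2/1.
Single-dose peak C₀ = D/Vd = 2550/150 = 17 mcg/mL.
Steady-state peak Cmax,ss = C₀·R = 17 × 2/1 ≈ 34.000 mcg/mL.
Steady-state trough Cmin,ss = Cmax,ss·f ≈ 34.000 × 0.5 ≈ 17.000 mcg/mL.
Trough 17.0 mcg/mL vs MEC 5 mcg/mL: adequate.

17.0 mcg/mL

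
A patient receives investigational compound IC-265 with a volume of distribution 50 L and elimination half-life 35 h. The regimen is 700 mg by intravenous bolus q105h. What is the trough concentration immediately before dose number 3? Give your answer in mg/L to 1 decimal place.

f = (1/2)^(τ/t½) = (1/2)^(105/35) ≈ 0.1250.
C₀ = D/Vd = 700/50 ≈ 14.000 mg/L.
Before the 3rd dose, 2 doses have been given. Superposition: Cmin = C₀·(f + f²).
≈ 14.000 × (0.1250 + 0.0156) ≈ 14.000 × 0.1406 ≈ 1.968 mg/L.

2.0 mg/L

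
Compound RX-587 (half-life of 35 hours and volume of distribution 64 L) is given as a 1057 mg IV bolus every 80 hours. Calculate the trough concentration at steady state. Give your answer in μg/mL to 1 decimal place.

Over one 80-h interval, 80/35 ≈ 2.2857 half-lives elapse, leaving f ≈ 0.2051 of each dose.
Each bolus raises the concentration by D/Vd = 1057/64 ≈ 16.516 μg/mL.
Steady-state trough Cmin,ss = C₀·f/(1−f) ≈ 16.516 × 0.2051/0.7949 ≈ 4.261 μg/mL.

4.3 μg/mL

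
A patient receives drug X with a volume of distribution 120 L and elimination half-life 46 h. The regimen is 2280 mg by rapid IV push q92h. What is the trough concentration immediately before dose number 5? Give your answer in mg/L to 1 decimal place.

f = (1/2)^(τ/t½) = (1/2)^(92/46) ≈ 0.2500.
C₀ = D/Vd = 2280/120 ≈ 19.000 mg/L.
Before the 5th dose, 4 doses have been given. Superposition: Cmin = C₀·(f + f² + … + f^4).
≈ 19.000 × (0.2500 + 0.0625 + 0.0156 + 0.0039) ≈ 19.000 × 0.3320 ≈ 6.308 mg/L.

6.3 mg/L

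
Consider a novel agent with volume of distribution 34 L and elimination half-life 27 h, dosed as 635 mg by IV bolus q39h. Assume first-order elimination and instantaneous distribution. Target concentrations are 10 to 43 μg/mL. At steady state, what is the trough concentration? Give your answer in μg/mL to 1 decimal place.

τ/t½ = 39/27 ≈ 1.4444, so fraction remaining f = (1/2)^(39/27) ≈ 0.3674.
At steady state, accumulation factor R = 1/(1 − e^(−kτ)) ≈ 1.5808.
Each bolus raises the concentration by D/Vd = 635/34 ≈ 18.676 μg/mL.
Cmax,ss = C₀/(1 − f) ≈ 18.676/0.6326 ≈ 29.523 μg/mL.
Steady-state trough Cmin,ss = Cmax,ss·f ≈ 29.523 × 0.3674 ≈ 10.847 μg/mL.
Trough 10.8 μg/mL vs MEC 10 μg/mL: adequate.

10.8 μg/mL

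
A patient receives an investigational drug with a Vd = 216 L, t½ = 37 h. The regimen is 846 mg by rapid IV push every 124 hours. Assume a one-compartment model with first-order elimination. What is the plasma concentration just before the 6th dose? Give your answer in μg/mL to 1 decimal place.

0.4 μg/mL

f = (1/2)^(τ/t½) = (1/2)^(124/37) ≈ 0.0980.
C₀ = D/Vd = 846/216 ≈ 3.917 μg/mL.
Before the 6th dose, 5 doses have been given. Superposition: Cmin = C₀·(f + f² + … + f^5).
≈ 3.917 × (0.0980 + 0.0096 + 0.0009 + 0.0001 + 0.0000) ≈ 3.917 × 0.1086 ≈ 0.425 μg/mL.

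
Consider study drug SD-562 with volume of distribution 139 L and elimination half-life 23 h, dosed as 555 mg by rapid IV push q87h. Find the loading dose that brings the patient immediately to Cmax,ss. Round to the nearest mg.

f = (1/2)^(87/23) ≈ 0.072664; accumulation ratio R = 1/(1−f) ≈ 1.07836.
Loading dose to hit Cmax,ss on first dose: D_load = D_maint·R ≈ 555 × 1.07836 ≈ 598.49 mg.

598 mg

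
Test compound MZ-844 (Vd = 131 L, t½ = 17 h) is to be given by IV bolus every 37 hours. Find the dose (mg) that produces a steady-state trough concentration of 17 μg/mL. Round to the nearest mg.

7840 mg

τ/t½ = 37/17 ≈ 2.1765, so f = (1/2)^(37/17) ≈ 0.221216.
Cmin,ss = (D/Vd)·f/(1−f), so D = Cmin,ss·Vd·(1−f)/f.
D = 17 × 131 × (1−f)/f ≈ 17 × 131 × 3.52047 ≈ 7840.09 mg.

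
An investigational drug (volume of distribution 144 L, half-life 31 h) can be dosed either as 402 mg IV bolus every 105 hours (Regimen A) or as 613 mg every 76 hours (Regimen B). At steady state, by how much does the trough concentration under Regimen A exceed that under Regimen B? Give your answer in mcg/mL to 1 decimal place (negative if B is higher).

Regimen A: f = (1/2)^(105/31) ≈ 0.0956; Cmin,ss = (402/144)·f/(1−f) ≈ 0.295 mcg/mL.
Regimen B: f = (1/2)^(76/31) ≈ 0.1828; Cmin,ss = (613/144)·f/(1−f) ≈ 0.952 mcg/mL.
Difference ≈ 0.295 − 0.952 ≈ -0.657 mcg/mL.

-0.7 mcg/mL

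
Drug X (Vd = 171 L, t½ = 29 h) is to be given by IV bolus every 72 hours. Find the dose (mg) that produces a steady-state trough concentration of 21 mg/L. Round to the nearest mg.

τ/t½ = 72/29 ≈ 2.4828, so f = (1/2)^(72/29) ≈ 0.178902.
Cmin,ss = (D/Vd)·f/(1−f), so D = Cmin,ss·Vd·(1−f)/f.
D = 21 × 171 × (1−f)/f ≈ 21 × 171 × 4.58965 ≈ 16481.43 mg.

16481 mg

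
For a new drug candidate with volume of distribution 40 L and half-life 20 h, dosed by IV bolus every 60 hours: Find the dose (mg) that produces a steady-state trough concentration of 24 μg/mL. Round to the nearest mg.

6720 mg

τ/t½ = 60/20 ≈ 3, so f = (1/2)^(60/20) ≈ 0.125000.
Cmin,ss = (D/Vd)·f/(1−f), so D = Cmin,ss·Vd·(1−f)/f.
D = 24 × 40 × (1−f)/f ≈ 24 × 40 × 7.00000 ≈ 6720.00 mg.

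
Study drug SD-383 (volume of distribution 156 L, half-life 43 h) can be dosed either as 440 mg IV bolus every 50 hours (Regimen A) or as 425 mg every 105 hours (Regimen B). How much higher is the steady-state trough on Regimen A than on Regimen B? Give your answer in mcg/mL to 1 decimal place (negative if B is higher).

Regimen A: f = (1/2)^(50/43) ≈ 0.4466; Cmin,ss = (440/156)·f/(1−f) ≈ 2.276 mcg/mL.
Regimen B: f = (1/2)^(105/43) ≈ 0.1840; Cmin,ss = (425/156)·f/(1−f) ≈ 0.614 mcg/mL.
Difference ≈ 2.276 − 0.614 ≈ 1.662 mcg/mL.

1.7 mcg/mL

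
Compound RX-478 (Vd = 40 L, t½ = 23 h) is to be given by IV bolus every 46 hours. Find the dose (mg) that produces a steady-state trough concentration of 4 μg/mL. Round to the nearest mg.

τ/t½ = 46/23 ≈ 2, so f = (1/2)^(46/23) ≈ 0.250000.
Cmin,ss = (D/Vd)·f/(1−f), so D = Cmin,ss·Vd·(1−f)/f.
D = 4 × 40 × (1−f)/f ≈ 4 × 40 × 3.00000 ≈ 480.00 mg.

480 mg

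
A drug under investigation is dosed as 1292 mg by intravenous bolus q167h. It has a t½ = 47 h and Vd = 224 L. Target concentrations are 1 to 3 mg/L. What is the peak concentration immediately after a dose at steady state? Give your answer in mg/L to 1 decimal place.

k = ln2/t½ = ln2/47 ≈ 0.014748 h⁻¹; fraction remaining f = e^(−kτ) = e^(−0.014748×167) ≈ 0.0852.
At steady state, accumulation factor R = 1/(1 − e^(−kτ)) ≈ 1.0931.
Single-dose peak C₀ = D/Vd = 1292/224 ≈ 5.768 mg/L.
Cmax,ss = C₀/(1 − f) ≈ 5.768/0.9148 ≈ 6.305 mg/L.
Peak 6.3 mg/L vs MTC 3 mg/L: exceeds toxic threshold.

6.3 mg/L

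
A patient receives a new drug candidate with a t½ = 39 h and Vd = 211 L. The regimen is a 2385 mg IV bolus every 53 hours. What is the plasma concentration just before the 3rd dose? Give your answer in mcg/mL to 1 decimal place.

f = (1/2)^(τ/t½) = (1/2)^(53/39) ≈ 0.3899.
C₀ = D/Vd = 2385/211 ≈ 11.303 mcg/mL.
Before the 3rd dose, 2 doses have been given. Superposition: Cmin = C₀·(f + f²).
≈ 11.303 × (0.3899 + 0.1520) ≈ 11.303 × 0.5419 ≈ 6.125 mcg/mL.

6.1 mcg/mL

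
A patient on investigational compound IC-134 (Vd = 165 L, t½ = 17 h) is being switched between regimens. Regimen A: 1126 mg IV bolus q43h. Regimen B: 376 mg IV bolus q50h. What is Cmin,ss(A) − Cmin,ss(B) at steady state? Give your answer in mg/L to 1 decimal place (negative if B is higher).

1.1 mg/L

Regimen A: f = (1/2)^(43/17) ≈ 0.1732; Cmin,ss = (1126/165)·f/(1−f) ≈ 1.430 mg/L.
Regimen B: f = (1/2)^(50/17) ≈ 0.1302; Cmin,ss = (376/165)·f/(1−f) ≈ 0.341 mg/L.
Difference ≈ 1.430 − 0.341 ≈ 1.089 mg/L.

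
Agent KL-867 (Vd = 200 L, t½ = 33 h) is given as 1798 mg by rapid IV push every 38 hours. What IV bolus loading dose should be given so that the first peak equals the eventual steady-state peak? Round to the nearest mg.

f = (1/2)^(38/33) ≈ 0.450152; accumulation ratio R = 1/(1−f) ≈ 1.81868.
Loading dose to hit Cmax,ss on first dose: D_load = D_maint·R ≈ 1798 × 1.81868 ≈ 3269.99 mg.

3270 mg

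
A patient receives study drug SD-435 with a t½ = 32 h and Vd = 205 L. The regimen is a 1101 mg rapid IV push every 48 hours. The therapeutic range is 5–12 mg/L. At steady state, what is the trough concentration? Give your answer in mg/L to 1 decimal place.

k = ln2/t½ = ln2/32 ≈ 0.021661 h⁻¹; fraction remaining f = e^(−kτ) = e^(−0.021661×48) ≈ 0.3536.
At steady state, accumulation factor R = 1/(1 − e^(−kτ)) ≈ 1.5470.
Each bolus raises the concentration by D/Vd = 1101/205 ≈ 5.371 mg/L.
Steady-state peak Cmax,ss = C₀·R ≈ 5.371 × 1.5470 ≈ 8.309 mg/L.
Steady-state trough Cmin,ss = Cmax,ss·f ≈ 8.309 × 0.3536 ≈ 2.938 mg/L.
Trough 2.9 mg/L vs MEC 5 mg/L: subtherapeutic.

2.9 mg/L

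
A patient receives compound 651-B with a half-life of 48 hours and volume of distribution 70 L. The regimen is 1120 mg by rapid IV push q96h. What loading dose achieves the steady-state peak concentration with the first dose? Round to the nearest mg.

1493 mg

f = (1/2)^(96/48) ≈ 0.250000; accumulation ratio R = 1/(1−f) ≈ 1.33333.
Loading dose to hit Cmax,ss on first dose: D_load = D_maint·R ≈ 1120 × 1.33333 ≈ 1493.33 mg.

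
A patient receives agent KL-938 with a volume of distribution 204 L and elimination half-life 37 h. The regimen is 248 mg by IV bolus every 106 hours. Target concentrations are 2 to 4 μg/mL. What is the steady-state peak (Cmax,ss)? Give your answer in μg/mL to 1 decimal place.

Over one 106-h interval, 106/37 ≈ 2.8649 half-lives elapse, leaving f ≈ 0.1373 of each dose.
At steady state, accumulation factor R = 1/(1 − e^(−kτ)) ≈ 1.1592.
Each bolus raises the concentration by D/Vd = 248/204 ≈ 1.216 μg/mL.
Steady-state peak Cmax,ss = C₀·R ≈ 1.216 × 1.1592 ≈ 1.410 μg/mL.
Peak 1.4 μg/mL vs MTC 4 μg/mL: below toxic threshold.

1.4 μg/mL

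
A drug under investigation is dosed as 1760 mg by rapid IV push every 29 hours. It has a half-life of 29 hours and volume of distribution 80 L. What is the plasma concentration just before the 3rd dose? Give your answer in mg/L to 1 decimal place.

f = (1/2)^(τ/t½) = (1/2)^(29/29) ≈ 0.5000.
C₀ = D/Vd = 1760/80 ≈ 22.000 mg/L.
Before the 3rd dose, 2 doses have been given. Superposition: Cmin = C₀·(f + f²).
≈ 22.000 × (0.5000 + 0.2500) ≈ 22.000 × 0.7500 ≈ 16.500 mg/L.

16.5 mg/L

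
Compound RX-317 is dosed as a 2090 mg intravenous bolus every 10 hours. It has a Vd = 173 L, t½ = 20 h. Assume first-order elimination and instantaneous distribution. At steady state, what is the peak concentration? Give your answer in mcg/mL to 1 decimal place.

k = ln2/t½ = ln2/20 ≈ 0.034657 h⁻¹; fraction remaining f = e^(−kτ) = e^(−0.034657×10) ≈ 0.7071.
Accumulation ratio R = 1/(1 − f) ≈ 1/0.2929 ≈ 3.4141.
Each bolus raises the concentration by D/Vd = 2090/173 ≈ 12.081 mcg/mL.
Steady-state peak Cmax,ss = C₀·R ≈ 12.081 × 3.4141 ≈ 41.246 mcg/mL.

41.2 mcg/mL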